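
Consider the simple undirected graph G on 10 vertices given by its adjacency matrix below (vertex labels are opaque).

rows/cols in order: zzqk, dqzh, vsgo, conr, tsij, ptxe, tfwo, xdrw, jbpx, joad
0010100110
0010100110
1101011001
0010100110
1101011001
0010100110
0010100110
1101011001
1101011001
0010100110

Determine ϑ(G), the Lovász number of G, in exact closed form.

6

deg(joad) = 4; N(joad) = {vsgo, tsij, xdrw, jbpx}.
N(tsij) = {zzqk, dqzh, conr, ptxe, tfwo, joad}, |N(tsij)| = 6.
deg(zzqk) = 4; N(zzqk) = {vsgo, tsij, xdrw, jbpx}.
N(xdrw) = {zzqk, dqzh, conr, ptxe, tfwo, joad}, |N(xdrw)| = 6.
2 parts of sizes [6, 4]; α(G) = 6 = ϑ (perfect).
Numerically 6.000000000.
Lovász sandwich 6 ≤ 6 ≤ 6: collapsed.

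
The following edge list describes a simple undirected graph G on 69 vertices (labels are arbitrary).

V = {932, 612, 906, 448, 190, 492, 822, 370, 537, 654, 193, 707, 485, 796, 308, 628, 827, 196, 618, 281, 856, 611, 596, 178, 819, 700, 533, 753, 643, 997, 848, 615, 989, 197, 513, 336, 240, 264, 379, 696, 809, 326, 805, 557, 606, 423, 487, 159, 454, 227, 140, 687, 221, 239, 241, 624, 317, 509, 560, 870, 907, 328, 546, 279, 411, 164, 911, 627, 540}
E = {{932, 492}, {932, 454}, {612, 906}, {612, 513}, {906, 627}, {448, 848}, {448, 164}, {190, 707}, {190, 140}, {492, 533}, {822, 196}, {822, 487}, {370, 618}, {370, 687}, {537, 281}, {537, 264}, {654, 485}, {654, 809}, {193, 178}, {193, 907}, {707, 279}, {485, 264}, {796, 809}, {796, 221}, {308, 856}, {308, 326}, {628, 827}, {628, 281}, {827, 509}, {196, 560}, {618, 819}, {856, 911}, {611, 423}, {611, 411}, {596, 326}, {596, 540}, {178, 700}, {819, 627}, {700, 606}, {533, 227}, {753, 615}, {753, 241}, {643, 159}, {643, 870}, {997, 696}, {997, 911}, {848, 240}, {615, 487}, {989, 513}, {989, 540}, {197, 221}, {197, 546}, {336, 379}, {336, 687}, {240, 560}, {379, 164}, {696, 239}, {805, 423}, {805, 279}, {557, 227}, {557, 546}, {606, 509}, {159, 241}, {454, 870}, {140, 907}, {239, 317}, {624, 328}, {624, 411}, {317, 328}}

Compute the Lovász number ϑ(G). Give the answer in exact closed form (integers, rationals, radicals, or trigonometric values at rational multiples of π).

69*cos(pi/69)/(cos(pi/69) + 1)

N(423) = {611, 805}, |N(423)| = 2.
N(485) = {654, 264}, |N(485)| = 2.
Vertex 819 has 2 neighbors: 618, 627.
deg(317) = 2; N(317) = {239, 328}.
deg(v) = 2 for all v (|V|=69); a single 69-cycle (edge-transitive).
Distinct eigenvalues (to 6 d.p.): [2.0, 1.991714, 1.966923, 1.925835, 1.868788, 1.796255, 1.708839, 1.607262, 1.492367, 1.365106, 1.226534, 1.077797, 0.92013, 0.754838, 0.583292, 0.406912, 0.22716, 0.045526, -0.136485, -0.317365, -0.495616, -0.669759, -0.838353, -1.0, -1.153361, -1.297164, -1.430219, -1.551423, -1.659771, -1.754365, -1.834423, -1.899279, -1.948398, -1.981372, -1.997927].
Lovász (edge-transitive): ϑ = −69·(-2*cos(pi/69))/((2)−(-2*cos(pi/69))) = 69*cos(pi/69)/(cos(pi/69) + 1).
Numerically 34.482114103.
Lovász sandwich 34 ≤ 69*cos(pi/69)/(cos(pi/69) + 1) ≤ 35: both strict.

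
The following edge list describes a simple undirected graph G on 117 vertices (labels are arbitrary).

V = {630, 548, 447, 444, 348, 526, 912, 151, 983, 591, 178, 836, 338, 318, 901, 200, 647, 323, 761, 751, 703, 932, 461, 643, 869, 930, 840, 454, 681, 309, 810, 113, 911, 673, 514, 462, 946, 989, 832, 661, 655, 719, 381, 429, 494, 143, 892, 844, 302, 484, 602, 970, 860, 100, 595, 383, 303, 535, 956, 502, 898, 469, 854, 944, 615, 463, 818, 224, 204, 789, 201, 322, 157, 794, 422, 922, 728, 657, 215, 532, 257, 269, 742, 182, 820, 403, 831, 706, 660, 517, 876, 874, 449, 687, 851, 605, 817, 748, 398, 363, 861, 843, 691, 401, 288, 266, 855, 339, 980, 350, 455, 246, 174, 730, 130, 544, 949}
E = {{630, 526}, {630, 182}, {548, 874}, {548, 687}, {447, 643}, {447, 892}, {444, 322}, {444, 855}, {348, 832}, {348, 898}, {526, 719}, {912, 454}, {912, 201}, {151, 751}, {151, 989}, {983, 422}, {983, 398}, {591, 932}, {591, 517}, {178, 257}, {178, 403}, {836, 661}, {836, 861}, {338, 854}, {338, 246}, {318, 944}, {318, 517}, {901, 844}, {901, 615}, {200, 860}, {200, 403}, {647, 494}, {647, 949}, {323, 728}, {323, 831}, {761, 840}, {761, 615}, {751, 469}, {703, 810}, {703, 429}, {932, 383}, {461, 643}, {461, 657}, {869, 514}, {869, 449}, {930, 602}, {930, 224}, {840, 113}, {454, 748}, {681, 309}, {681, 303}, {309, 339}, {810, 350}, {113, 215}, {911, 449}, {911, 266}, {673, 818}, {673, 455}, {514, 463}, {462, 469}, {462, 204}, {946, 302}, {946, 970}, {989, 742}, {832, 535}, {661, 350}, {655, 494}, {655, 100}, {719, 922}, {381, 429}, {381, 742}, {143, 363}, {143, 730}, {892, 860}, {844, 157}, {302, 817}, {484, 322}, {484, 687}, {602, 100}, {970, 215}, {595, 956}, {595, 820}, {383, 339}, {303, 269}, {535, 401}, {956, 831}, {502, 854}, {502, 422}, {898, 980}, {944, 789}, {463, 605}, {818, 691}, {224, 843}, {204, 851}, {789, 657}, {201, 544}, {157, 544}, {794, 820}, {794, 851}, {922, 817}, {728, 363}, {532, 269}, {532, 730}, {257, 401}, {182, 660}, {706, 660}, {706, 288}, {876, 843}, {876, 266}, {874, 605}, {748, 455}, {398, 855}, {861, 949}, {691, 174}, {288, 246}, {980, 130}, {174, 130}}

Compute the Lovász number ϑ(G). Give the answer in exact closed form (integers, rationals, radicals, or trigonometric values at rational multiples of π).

117*cos(pi/117)/(cos(pi/117) + 1)

N(647) = {494, 949}, |N(647)| = 2.
N(455) = {673, 748}, |N(455)| = 2.
Vertex 874 has 2 neighbors: 548, 605.
N(215) = {113, 970}, |N(215)| = 2.
117-vertex 2-regular graph: connected 2-regular on 117 ⇒ C_{117}.
A has 59 distinct eigenvalues ≈ [2.0, 1.997117, 1.988475, 1.974101, 1.954034, 1.928333, 1.897073, 1.860343, 1.818249, 1.770912, 1.71847, 1.661072, 1.598886, 1.532089, 1.460875, 1.385449, 1.306028, 1.222842, 1.136129, 1.046142, 0.953137, 0.857385, 0.759161, 0.658748, 0.556435, 0.452518, 0.347296, 0.241073, 0.134155, 0.02685, -0.080532, -0.187682, -0.294291, -0.400051, -0.504658, -0.60781, -0.70921, -0.808564, -0.905588, -1.0, -1.091529, -1.179911, -1.264891, -1.346224, -1.423675, -1.497021, -1.566052, -1.630567, -1.69038, -1.74532, -1.795227, -1.839959, -1.879385, -1.913393, -1.941884, -1.964775, -1.982002, -1.993515, -1.999279].
λ_max=2, λ_min=-2*cos(pi/117); ϑ = −117·λ_min/(λ_max−λ_min) = 117*cos(pi/117)/(cos(pi/117) + 1).
≈ 58.48945 (to 5 d.p.).
Lovász sandwich 58 ≤ 117*cos(pi/117)/(cos(pi/117) + 1) ≤ 59: both strict.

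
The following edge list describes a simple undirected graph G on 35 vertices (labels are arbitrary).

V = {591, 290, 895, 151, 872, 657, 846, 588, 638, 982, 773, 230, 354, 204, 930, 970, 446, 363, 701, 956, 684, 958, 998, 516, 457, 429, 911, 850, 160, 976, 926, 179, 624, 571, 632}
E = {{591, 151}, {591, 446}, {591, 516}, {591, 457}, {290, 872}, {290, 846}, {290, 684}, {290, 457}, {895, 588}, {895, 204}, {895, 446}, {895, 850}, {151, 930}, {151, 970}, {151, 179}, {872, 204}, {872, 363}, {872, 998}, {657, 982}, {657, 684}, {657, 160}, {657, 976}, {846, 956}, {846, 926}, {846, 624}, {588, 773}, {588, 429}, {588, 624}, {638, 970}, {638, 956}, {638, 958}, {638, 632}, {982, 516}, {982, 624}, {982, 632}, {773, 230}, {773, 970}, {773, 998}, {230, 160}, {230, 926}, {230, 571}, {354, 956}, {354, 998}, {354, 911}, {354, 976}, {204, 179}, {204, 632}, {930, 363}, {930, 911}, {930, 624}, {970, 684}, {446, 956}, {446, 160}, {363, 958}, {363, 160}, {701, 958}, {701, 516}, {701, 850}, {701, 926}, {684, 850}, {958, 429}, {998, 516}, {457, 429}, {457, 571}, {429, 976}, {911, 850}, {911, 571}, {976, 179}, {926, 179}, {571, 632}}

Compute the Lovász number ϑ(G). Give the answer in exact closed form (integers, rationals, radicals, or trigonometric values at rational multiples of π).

15

N(151) = {591, 930, 970, 179}, |N(151)| = 4.
deg(930) = 4; N(930) = {151, 363, 911, 624}.
N(701) = {958, 516, 850, 926}, |N(701)| = 4.
Vertex 956 has 4 neighbors: 846, 638, 354, 446.
Regular of degree 4 on 35 vertices: this is K(7,3), the Kneser graph.
spec(A) ≈ [4.0, 2.0, -1.0, -3.0] (distinct, 3 d.p.).
With N=35: ϑ(G) = 35·(-1*(-3))/(4−(-3)) = 15.
= 15.000000000… (decimal).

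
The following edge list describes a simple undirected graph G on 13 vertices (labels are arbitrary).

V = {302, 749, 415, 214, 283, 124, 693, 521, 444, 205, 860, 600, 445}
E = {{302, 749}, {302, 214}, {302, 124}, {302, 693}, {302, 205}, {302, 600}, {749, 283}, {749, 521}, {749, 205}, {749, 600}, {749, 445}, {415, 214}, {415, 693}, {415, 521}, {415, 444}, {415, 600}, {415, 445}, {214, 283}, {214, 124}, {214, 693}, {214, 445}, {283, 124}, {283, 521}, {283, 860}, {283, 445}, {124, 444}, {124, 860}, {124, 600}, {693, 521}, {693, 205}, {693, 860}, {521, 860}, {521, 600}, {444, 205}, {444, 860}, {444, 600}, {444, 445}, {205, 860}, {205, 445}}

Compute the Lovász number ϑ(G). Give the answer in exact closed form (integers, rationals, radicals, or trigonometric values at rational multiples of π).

N(444) = {415, 124, 205, 860, 600, 445}, |N(444)| = 6.
N(415) = {214, 693, 521, 444, 600, 445}, |N(415)| = 6.
N(600) = {302, 749, 415, 124, 521, 444}, |N(600)| = 6.
deg(214) = 6; N(214) = {302, 415, 283, 124, 693, 445}.
Regular of degree 6 on 13 vertices: Paley(13): SR with (k,λ,μ)=(6,2,3).
Distinct eigenvalues (to 3 d.p.): [6.0, 1.303, -2.303].
−13·(-sqrt(13)/2 - 1/2) / ((6)−(-sqrt(13)/2 - 1/2)) = sqrt(13) = ϑ(G).
≈ 3.60555128 (to 8 d.p.).

sqrt(13)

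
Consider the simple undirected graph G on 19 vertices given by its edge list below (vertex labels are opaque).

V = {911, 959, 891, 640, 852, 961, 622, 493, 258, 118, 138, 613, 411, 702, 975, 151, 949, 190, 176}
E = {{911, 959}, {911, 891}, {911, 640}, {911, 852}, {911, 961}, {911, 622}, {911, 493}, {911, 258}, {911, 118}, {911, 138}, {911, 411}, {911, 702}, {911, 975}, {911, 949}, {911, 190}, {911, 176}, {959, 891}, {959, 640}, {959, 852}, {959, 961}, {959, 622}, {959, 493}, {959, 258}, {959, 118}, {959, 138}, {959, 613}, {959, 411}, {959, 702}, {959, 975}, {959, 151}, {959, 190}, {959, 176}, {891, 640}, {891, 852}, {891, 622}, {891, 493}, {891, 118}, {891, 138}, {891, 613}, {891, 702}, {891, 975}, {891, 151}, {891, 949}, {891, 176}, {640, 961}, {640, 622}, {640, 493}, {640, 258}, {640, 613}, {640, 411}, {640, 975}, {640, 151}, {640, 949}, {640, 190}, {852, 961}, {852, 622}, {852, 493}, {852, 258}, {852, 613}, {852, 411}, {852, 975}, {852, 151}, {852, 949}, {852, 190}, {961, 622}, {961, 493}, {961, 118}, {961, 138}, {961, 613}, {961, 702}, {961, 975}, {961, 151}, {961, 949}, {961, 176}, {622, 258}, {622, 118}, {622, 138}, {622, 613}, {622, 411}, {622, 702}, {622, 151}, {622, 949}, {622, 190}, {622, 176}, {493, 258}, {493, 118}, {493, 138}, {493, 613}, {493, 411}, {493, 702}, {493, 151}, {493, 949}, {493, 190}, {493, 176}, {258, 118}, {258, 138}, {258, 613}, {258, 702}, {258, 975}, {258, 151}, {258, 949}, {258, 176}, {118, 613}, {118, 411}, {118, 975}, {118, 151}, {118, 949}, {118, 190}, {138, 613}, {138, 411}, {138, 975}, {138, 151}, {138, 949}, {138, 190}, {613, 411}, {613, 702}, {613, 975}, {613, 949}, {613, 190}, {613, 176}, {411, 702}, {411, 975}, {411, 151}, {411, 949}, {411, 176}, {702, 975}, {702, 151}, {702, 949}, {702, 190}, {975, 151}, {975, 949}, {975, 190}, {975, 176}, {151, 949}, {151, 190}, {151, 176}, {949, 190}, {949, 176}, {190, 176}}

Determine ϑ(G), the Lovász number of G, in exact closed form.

N(702) = {911, 959, 891, 961, 622, 493, 258, 613, 411, 975, 151, 949, 190}, |N(702)| = 13.
deg(118) = 13; N(118) = {911, 959, 891, 961, 622, 493, 258, 613, 411, 975, 151, 949, 190}.
Vertex 949 has 17 neighbors: 911, 891, 640, 852, 961, 622, 493, 258, 118, 138, 613, 411, 702, 975, 151, 190, 176.
Vertex 640 has 13 neighbors: 911, 959, 891, 961, 622, 493, 258, 613, 411, 975, 151, 949, 190.
Complete 5-partite, parts [6, 5, 3, 3, 2]: perfect, ϑ = α = 6.
≈ 6.00000 (to 5 d.p.).
Lovász sandwich 6 ≤ 6 ≤ 6: collapsed.

6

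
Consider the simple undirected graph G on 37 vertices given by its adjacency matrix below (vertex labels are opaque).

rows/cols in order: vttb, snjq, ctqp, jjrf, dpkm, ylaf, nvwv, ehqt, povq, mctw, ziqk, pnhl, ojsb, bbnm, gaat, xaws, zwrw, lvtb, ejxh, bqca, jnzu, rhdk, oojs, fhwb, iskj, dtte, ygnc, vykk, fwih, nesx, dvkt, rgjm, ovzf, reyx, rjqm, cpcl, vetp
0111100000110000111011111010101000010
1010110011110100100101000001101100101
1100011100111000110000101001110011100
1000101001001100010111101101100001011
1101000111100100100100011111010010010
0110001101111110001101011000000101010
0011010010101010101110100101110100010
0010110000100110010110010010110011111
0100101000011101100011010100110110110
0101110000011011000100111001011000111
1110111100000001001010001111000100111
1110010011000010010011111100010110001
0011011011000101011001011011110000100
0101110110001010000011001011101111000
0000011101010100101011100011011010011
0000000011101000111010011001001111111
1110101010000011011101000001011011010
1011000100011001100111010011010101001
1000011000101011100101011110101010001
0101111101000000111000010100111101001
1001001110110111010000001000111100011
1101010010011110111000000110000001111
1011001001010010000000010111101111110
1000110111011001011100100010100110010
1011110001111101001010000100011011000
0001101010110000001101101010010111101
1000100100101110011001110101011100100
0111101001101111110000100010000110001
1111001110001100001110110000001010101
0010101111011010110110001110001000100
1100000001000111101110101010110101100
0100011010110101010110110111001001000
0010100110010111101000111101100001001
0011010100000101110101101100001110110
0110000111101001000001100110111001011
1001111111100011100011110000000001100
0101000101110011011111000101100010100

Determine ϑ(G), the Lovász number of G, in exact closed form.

sqrt(37)

Vertex rgjm has 18 neighbors: snjq, ylaf, nvwv, povq, ziqk, pnhl, bbnm, xaws, lvtb, bqca, jnzu, oojs, fhwb, dtte, ygnc, vykk, dvkt, reyx.
Vertex nvwv has 18 neighbors: ctqp, jjrf, ylaf, povq, ziqk, ojsb, gaat, zwrw, ejxh, bqca, jnzu, oojs, dtte, vykk, fwih, nesx, rgjm, cpcl.
N(gaat) = {ylaf, nvwv, ehqt, mctw, pnhl, bbnm, zwrw, ejxh, jnzu, rhdk, oojs, ygnc, vykk, nesx, dvkt, ovzf, cpcl, vetp}, |N(gaat)| = 18.
deg(fhwb) = 18; N(fhwb) = {vttb, dpkm, ylaf, ehqt, povq, mctw, pnhl, ojsb, xaws, lvtb, ejxh, bqca, oojs, ygnc, fwih, rgjm, ovzf, cpcl}.
deg(v) = 18 for all v (|V|=37); strongly regular (37,18,8,9).
The 3 distinct eigenvalues: [18.0, 2.541381, -3.541381].
λ_max=18, λ_min=-sqrt(37)/2 - 1/2; ϑ = −37·λ_min/(λ_max−λ_min) = sqrt(37).
= 6.082763… (decimal).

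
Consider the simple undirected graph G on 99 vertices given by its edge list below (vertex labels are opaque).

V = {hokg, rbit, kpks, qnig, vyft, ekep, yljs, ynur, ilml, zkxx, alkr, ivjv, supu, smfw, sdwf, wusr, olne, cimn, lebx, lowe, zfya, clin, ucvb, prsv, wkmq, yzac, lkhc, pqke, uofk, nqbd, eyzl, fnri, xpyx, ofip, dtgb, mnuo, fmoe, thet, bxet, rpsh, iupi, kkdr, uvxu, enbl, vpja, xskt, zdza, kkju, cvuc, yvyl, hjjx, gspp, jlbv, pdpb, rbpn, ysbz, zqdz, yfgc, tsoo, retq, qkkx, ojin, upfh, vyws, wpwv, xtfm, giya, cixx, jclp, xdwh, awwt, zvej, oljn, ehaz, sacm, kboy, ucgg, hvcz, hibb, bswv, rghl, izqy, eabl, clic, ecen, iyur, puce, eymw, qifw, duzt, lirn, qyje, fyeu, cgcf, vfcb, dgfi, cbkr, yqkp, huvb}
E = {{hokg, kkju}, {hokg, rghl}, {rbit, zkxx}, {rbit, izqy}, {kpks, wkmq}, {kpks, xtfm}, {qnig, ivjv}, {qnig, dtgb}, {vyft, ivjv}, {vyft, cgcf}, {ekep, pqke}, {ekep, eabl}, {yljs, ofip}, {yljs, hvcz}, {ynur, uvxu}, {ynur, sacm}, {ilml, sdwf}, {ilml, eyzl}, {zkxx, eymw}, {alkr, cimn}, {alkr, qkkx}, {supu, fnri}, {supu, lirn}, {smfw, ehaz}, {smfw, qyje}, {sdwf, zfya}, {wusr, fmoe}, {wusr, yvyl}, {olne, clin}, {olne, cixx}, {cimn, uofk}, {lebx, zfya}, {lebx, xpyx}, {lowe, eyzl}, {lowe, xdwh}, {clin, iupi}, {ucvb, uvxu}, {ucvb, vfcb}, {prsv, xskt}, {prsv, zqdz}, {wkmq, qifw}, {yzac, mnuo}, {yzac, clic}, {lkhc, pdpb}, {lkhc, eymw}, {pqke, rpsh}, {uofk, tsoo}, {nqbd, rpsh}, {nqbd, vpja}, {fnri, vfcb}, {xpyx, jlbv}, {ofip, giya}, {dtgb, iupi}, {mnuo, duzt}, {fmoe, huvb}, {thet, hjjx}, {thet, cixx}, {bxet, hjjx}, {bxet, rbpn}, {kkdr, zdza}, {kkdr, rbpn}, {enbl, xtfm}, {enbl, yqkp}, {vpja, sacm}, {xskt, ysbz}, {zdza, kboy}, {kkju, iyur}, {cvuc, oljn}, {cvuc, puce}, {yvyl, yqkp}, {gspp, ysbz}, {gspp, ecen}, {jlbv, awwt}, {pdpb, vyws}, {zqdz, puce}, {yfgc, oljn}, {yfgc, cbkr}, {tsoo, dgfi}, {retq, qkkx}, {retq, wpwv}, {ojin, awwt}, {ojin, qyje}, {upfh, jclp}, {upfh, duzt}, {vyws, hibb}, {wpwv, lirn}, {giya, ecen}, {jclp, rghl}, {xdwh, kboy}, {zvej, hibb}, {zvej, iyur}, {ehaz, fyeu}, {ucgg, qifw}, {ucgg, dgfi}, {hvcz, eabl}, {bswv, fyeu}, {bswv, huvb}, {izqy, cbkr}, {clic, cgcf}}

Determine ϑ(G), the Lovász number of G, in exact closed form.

deg(clin) = 2; N(clin) = {olne, iupi}.
deg(olne) = 2; N(olne) = {clin, cixx}.
N(cvuc) = {oljn, puce}, |N(cvuc)| = 2.
Vertex upfh has 2 neighbors: jclp, duzt.
G on 99 vertices is 2-regular; this is C_{99}, the 99-cycle.
A has 50 distinct eigenvalues ≈ [2.0, 1.995973, 1.98391, 1.963857, 1.935897, 1.900142, 1.856736, 1.805853, 1.747699, 1.682507, 1.610541, 1.532089, 1.447468, 1.357019, 1.261105, 1.160114, 1.054451, 0.944542, 0.83083, 0.713772, 0.593841, 0.471518, 0.347296, 0.221676, 0.095164, -0.031732, -0.1585, -0.28463, -0.409613, -0.532948, -0.654136, -0.77269, -0.888133, -1.0, -1.10784, -1.211219, -1.309721, -1.40295, -1.490529, -1.572106, -1.647353, -1.715967, -1.777671, -1.832217, -1.879385, -1.918986, -1.95086, -1.974878, -1.990944, -1.998993].
With N=99: ϑ(G) = 99·(-(-1)*2*cos(pi/99))/(2−(-2*cos(pi/99))) = 99*cos(pi/99)/(cos(pi/99) + 1).
ϑ(G) ≈ 49.487536287.
Check 49 ≤ 99*cos(pi/99)/(cos(pi/99) + 1) ≤ 50: both strict.

99*cos(pi/99)/(cos(pi/99) + 1)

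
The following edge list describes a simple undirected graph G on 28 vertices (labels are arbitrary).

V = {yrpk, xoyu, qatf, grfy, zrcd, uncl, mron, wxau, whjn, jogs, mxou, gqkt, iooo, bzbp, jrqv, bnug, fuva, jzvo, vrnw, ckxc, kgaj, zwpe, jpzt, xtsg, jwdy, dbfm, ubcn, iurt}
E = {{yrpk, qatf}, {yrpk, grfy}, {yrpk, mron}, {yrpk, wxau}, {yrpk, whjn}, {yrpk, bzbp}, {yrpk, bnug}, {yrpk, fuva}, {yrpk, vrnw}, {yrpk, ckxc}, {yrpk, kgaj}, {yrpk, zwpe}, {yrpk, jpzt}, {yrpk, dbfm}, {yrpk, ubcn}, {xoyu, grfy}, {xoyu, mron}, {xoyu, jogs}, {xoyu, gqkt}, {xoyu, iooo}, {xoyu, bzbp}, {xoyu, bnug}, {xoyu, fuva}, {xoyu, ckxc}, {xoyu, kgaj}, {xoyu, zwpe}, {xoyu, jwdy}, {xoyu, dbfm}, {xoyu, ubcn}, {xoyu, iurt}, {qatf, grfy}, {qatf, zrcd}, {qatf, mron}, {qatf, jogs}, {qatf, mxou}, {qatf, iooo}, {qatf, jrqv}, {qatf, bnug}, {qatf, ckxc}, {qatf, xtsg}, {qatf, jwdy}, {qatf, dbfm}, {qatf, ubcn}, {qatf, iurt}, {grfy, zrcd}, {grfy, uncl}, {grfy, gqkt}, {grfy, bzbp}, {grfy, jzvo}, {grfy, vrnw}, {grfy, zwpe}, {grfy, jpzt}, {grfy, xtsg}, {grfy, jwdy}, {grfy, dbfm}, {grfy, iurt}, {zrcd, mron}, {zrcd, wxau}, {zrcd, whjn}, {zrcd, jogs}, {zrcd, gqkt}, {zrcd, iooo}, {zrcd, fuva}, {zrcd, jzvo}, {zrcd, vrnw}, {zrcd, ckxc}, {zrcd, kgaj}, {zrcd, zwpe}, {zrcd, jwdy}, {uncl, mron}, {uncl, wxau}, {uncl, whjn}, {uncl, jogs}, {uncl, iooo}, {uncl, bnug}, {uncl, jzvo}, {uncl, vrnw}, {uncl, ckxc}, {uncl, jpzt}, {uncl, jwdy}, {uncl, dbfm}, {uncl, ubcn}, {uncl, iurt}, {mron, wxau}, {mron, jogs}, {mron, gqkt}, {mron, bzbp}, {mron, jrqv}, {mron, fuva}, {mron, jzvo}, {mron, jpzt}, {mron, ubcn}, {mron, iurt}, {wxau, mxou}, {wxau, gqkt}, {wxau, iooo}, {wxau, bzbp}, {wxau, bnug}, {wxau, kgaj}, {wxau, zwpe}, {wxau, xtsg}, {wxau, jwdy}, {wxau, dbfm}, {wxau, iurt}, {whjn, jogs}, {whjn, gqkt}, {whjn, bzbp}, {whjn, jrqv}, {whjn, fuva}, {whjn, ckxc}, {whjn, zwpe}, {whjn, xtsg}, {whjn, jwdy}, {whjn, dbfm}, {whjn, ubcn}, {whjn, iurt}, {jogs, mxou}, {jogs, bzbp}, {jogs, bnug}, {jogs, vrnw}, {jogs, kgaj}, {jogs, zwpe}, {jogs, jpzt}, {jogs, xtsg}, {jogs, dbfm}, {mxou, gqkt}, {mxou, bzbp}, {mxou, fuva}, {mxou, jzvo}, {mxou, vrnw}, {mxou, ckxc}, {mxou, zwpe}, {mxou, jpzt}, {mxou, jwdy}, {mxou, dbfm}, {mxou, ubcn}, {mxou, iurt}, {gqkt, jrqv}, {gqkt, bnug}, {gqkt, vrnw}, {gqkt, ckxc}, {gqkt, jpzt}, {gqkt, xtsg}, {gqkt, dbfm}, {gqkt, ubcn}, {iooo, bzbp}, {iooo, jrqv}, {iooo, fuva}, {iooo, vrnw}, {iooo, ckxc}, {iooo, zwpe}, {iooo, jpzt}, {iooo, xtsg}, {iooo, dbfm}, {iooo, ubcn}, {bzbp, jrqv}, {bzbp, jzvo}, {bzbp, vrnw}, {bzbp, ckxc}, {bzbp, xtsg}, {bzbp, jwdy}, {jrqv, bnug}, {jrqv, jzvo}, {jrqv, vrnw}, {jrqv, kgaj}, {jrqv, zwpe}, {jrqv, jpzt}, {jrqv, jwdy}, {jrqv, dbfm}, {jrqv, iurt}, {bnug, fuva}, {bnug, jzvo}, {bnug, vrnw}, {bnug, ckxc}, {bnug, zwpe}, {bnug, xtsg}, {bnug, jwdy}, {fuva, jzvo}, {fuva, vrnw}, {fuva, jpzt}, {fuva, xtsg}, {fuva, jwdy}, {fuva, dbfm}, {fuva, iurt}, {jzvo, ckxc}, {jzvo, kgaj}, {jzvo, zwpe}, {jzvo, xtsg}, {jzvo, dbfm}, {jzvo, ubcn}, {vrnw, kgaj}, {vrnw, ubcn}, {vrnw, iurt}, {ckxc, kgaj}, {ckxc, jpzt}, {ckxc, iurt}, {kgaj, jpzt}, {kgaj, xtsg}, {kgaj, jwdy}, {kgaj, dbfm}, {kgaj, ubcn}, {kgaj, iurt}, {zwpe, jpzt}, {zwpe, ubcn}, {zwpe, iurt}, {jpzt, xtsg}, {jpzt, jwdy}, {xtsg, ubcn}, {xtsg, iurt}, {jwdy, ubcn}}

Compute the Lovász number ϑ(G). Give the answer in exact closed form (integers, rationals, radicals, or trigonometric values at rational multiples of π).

7

Vertex xoyu has 15 neighbors: grfy, mron, jogs, gqkt, iooo, bzbp, bnug, fuva, ckxc, kgaj, zwpe, jwdy, dbfm, ubcn, iurt.
Vertex uncl has 15 neighbors: grfy, mron, wxau, whjn, jogs, iooo, bnug, jzvo, vrnw, ckxc, jpzt, jwdy, dbfm, ubcn, iurt.
N(jrqv) = {qatf, mron, whjn, gqkt, iooo, bzbp, bnug, jzvo, vrnw, kgaj, zwpe, jpzt, jwdy, dbfm, iurt}, |N(jrqv)| = 15.
N(zwpe) = {yrpk, xoyu, grfy, zrcd, wxau, whjn, jogs, mxou, iooo, jrqv, bnug, jzvo, jpzt, ubcn, iurt}, |N(zwpe)| = 15.
deg(v) = 15 for all v (|V|=28); Kneser K(8,2) on C(8,2)=28 vertices.
The 3 distinct eigenvalues: [15.0, 1.0, -5.0].
Lovász (edge-transitive): ϑ = −28·(-5)/((15)−(-5)) = 7.
ϑ(G) ≈ 7.0000.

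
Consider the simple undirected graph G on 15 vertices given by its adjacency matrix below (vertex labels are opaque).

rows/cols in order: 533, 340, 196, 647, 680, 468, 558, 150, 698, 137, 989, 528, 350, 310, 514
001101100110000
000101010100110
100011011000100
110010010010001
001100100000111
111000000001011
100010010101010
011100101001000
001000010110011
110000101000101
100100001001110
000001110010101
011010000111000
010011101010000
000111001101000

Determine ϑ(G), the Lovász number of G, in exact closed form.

5

N(989) = {533, 647, 698, 528, 350, 310}, |N(989)| = 6.
N(350) = {340, 196, 680, 137, 989, 528}, |N(350)| = 6.
Vertex 468 has 6 neighbors: 533, 340, 196, 528, 310, 514.
N(698) = {196, 150, 137, 989, 310, 514}, |N(698)| = 6.
Every vertex has degree 6 (N=15); Kneser-type, 2-subsets of [6].
Distinct eigenvalues (to 4 d.p.): [6.0, 1.0, -3.0].
Lovász (edge-transitive): ϑ = −15·(-3)/((6)−(-3)) = 5.
Numerically 5.00000000.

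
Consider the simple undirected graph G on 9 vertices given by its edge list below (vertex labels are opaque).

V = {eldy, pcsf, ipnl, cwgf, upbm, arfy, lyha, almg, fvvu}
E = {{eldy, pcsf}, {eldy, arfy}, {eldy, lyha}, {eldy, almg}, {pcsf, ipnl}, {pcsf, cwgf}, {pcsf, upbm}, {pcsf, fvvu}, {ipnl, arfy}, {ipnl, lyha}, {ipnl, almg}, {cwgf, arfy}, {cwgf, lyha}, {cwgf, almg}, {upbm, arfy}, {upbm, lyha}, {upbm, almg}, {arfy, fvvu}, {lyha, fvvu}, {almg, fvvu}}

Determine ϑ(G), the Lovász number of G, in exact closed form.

N(pcsf) = {eldy, ipnl, cwgf, upbm, fvvu}, |N(pcsf)| = 5.
deg(almg) = 5; N(almg) = {eldy, ipnl, cwgf, upbm, fvvu}.
N(arfy) = {eldy, ipnl, cwgf, upbm, fvvu}, |N(arfy)| = 5.
N(cwgf) = {pcsf, arfy, lyha, almg}, |N(cwgf)| = 4.
K_{5,4} (perfect); ϑ(G) = α(G) = max{5,4} = 5.
ϑ(G) ≈ 5.0000.
Check 5 ≤ 5 ≤ 5: collapsed.

5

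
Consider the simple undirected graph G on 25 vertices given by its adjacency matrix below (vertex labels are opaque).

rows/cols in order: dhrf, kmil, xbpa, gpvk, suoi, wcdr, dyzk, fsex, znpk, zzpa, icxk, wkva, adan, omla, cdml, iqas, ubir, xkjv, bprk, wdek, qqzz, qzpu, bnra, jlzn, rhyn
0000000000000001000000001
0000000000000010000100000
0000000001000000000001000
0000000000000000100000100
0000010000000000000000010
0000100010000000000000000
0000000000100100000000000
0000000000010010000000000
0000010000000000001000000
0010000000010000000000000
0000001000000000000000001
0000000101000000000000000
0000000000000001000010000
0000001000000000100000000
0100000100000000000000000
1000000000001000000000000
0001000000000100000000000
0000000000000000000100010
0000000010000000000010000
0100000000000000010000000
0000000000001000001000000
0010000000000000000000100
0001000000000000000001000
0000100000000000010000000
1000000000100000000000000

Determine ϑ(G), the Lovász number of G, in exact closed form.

25*cos(pi/25)/(cos(pi/25) + 1)

N(xbpa) = {zzpa, qzpu}, |N(xbpa)| = 2.
Vertex bnra has 2 neighbors: gpvk, qzpu.
Vertex qzpu has 2 neighbors: xbpa, bnra.
N(gpvk) = {ubir, bnra}, |N(gpvk)| = 2.
deg(v) = 2 for all v (|V|=25); a single 25-cycle (edge-transitive).
The 13 distinct eigenvalues: [2.0, 1.9372, 1.7526, 1.4579, 1.0717, 0.618, 0.1256, -0.3748, -0.8516, -1.2748, -1.618, -1.8596, -1.9842].
−25·(-2*cos(pi/25)) / ((2)−(-2*cos(pi/25))) = 25*cos(pi/25)/(cos(pi/25) + 1) = ϑ(G).
Numerically 12.450521808.
12 ≤ 25*cos(pi/25)/(cos(pi/25) + 1) ≤ 13: both strict.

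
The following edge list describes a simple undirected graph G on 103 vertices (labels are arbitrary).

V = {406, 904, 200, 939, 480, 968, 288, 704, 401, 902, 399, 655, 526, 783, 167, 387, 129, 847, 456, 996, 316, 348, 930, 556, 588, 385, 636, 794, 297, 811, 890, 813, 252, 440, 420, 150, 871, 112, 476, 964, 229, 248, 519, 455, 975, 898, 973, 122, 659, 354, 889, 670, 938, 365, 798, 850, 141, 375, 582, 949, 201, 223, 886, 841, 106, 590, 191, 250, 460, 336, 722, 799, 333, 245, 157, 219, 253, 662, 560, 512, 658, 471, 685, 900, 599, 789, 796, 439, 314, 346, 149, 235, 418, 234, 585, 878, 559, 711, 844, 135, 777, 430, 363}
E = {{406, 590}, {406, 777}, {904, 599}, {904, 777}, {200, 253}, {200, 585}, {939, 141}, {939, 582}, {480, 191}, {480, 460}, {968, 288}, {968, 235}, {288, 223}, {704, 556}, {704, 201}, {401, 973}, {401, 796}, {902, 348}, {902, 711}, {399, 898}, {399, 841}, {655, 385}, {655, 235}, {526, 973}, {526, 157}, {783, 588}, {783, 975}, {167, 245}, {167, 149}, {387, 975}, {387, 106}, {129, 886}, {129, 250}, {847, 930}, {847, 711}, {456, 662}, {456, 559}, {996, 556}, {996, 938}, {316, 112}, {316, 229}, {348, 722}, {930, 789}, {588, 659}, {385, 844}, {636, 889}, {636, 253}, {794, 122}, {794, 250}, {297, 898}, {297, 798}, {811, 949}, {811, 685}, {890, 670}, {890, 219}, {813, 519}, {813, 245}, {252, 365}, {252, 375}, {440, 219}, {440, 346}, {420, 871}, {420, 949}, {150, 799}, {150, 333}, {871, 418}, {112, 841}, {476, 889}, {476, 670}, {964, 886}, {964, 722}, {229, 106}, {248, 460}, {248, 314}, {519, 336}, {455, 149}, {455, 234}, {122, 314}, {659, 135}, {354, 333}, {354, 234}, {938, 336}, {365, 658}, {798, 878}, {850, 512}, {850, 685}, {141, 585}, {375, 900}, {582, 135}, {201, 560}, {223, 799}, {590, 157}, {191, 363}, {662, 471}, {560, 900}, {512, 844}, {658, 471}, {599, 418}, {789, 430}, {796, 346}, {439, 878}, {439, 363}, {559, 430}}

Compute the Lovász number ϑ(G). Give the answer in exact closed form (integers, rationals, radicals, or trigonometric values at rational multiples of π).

N(122) = {794, 314}, |N(122)| = 2.
deg(420) = 2; N(420) = {871, 949}.
N(439) = {878, 363}, |N(439)| = 2.
N(975) = {783, 387}, |N(975)| = 2.
deg(v) = 2 for all v (|V|=103); the odd cycle C_{103}.
The 52 distinct eigenvalues: [2.0, 1.996, 1.985, 1.967, 1.941, 1.908, 1.868, 1.82, 1.767, 1.706, 1.639, 1.566, 1.488, 1.403, 1.314, 1.22, 1.121, 1.018, 0.911, 0.8, 0.687, 0.571, 0.454, 0.334, 0.213, 0.091, -0.03, -0.152, -0.274, -0.394, -0.513, -0.63, -0.744, -0.856, -0.965, -1.07, -1.171, -1.267, -1.359, -1.446, -1.528, -1.604, -1.673, -1.737, -1.794, -1.845, -1.888, -1.925, -1.955, -1.977, -1.992, -1.999].
ϑ = −N·λ_min/(λ_max−λ_min) = −103·(-2*cos(pi/103))/(2−(-2*cos(pi/103))) = 103*cos(pi/103)/(cos(pi/103) + 1).
Numerically 51.4880.
Lovász sandwich 51 ≤ 103*cos(pi/103)/(cos(pi/103) + 1) ≤ 52: both strict.

103*cos(pi/103)/(cos(pi/103) + 1)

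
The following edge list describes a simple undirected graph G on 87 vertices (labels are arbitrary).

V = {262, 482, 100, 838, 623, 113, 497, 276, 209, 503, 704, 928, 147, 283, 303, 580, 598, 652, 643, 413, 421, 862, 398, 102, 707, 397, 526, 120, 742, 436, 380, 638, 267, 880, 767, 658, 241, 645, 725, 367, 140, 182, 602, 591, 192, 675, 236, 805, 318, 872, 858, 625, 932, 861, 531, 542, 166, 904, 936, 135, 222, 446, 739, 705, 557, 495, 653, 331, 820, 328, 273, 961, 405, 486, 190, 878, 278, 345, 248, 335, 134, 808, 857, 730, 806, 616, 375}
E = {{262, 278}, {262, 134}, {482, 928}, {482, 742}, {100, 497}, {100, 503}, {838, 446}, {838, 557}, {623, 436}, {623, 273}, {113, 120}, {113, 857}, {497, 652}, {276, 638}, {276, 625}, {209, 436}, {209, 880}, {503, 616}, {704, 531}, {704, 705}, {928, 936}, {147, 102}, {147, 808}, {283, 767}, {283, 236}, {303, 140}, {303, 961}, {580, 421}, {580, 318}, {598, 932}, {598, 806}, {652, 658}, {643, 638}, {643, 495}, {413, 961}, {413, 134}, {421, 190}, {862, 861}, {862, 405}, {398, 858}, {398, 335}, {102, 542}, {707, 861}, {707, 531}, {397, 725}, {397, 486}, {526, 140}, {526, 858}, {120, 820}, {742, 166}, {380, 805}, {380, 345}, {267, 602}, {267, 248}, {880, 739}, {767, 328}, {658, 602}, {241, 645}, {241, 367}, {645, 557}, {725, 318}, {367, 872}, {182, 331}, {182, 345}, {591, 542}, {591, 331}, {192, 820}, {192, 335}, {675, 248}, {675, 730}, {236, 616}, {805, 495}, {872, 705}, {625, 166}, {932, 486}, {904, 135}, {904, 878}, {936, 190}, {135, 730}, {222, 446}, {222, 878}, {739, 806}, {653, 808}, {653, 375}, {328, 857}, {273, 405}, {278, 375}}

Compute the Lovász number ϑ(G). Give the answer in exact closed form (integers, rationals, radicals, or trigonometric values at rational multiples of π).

deg(397) = 2; N(397) = {725, 486}.
deg(495) = 2; N(495) = {643, 805}.
N(303) = {140, 961}, |N(303)| = 2.
Vertex 222 has 2 neighbors: 446, 878.
2-regular, N=87; a single 87-cycle (edge-transitive).
The 44 distinct eigenvalues: [2.0, 1.9948, 1.9792, 1.9532, 1.9171, 1.871, 1.8152, 1.7498, 1.6754, 1.5922, 1.5007, 1.4014, 1.2948, 1.1814, 1.0619, 0.9368, 0.8069, 0.6727, 0.5351, 0.3946, 0.2521, 0.1083, -0.0361, -0.1803, -0.3236, -0.4651, -0.6043, -0.7403, -0.8724, -1.0, -1.1224, -1.2389, -1.349, -1.452, -1.5475, -1.6348, -1.7137, -1.7836, -1.8443, -1.8953, -1.9364, -1.9675, -1.9883, -1.9987].
ϑ = −N·λ_min/(λ_max−λ_min) = −87·(-2*cos(pi/87))/(2−(-2*cos(pi/87))) = 87*cos(pi/87)/(cos(pi/87) + 1).
ϑ(G) ≈ 43.485816452.
Sandwich: α(G)=43 ≤ ϑ(G)=87*cos(pi/87)/(cos(pi/87) + 1) ≤ χ(Ḡ)=44 (both strict).

87*cos(pi/87)/(cos(pi/87) + 1)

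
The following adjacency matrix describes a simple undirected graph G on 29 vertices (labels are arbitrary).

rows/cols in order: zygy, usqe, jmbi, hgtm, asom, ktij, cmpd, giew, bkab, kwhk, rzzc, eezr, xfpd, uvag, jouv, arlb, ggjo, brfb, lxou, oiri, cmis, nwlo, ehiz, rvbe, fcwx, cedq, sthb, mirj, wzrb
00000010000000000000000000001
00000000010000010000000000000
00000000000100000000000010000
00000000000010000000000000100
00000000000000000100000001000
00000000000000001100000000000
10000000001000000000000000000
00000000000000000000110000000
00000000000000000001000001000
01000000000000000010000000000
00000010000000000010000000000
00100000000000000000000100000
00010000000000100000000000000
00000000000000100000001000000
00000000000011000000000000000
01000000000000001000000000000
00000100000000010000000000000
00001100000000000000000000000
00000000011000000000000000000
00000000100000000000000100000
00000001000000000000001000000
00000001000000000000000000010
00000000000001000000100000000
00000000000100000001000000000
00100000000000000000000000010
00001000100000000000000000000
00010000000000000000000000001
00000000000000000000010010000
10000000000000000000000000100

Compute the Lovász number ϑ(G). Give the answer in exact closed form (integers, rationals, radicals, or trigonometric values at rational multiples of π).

Vertex kwhk has 2 neighbors: usqe, lxou.
deg(sthb) = 2; N(sthb) = {hgtm, wzrb}.
deg(oiri) = 2; N(oiri) = {bkab, rvbe}.
deg(rvbe) = 2; N(rvbe) = {eezr, oiri}.
G on 29 vertices is 2-regular; a single 29-cycle (edge-transitive).
The 15 distinct eigenvalues: [2.0, 1.953241, 1.815151, 1.592186, 1.294773, 0.936817, 0.535057, 0.108278, -0.323564, -0.740276, -1.122374, -1.451991, -1.713714, -1.895306, -1.988276].
−29·(-2*cos(pi/29)) / ((2)−(-2*cos(pi/29))) = 29*cos(pi/29)/(cos(pi/29) + 1) = ϑ(G).
= 14.4574… (decimal).
Lovász sandwich 14 ≤ 29*cos(pi/29)/(cos(pi/29) + 1) ≤ 15: both strict.

29*cos(pi/29)/(cos(pi/29) + 1)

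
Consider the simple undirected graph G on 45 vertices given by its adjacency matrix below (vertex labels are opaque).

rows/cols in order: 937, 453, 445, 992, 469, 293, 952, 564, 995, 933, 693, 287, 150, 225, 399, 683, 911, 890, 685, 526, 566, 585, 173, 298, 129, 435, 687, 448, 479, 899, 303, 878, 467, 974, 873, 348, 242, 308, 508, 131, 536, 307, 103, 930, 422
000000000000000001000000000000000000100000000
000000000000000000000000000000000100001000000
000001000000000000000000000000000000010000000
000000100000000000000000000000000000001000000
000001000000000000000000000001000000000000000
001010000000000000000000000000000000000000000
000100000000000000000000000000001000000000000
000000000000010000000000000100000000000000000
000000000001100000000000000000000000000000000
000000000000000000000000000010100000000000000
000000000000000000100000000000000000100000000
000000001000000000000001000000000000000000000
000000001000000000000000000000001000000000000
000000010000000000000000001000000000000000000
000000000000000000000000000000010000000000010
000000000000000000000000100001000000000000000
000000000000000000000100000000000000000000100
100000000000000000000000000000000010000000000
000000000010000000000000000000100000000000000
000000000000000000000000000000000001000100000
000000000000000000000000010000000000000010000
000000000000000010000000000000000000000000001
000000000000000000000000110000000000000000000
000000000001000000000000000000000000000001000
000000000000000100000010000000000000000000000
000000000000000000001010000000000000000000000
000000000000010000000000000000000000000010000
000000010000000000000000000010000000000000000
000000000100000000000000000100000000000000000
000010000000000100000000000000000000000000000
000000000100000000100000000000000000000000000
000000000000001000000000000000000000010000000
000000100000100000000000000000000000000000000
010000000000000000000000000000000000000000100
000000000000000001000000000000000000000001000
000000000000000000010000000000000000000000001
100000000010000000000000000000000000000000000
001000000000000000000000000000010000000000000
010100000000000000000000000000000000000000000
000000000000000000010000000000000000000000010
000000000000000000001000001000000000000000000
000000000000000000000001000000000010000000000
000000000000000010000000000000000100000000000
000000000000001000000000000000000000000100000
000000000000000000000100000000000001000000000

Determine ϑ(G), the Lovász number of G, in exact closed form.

45*cos(pi/45)/(cos(pi/45) + 1)

N(298) = {287, 307}, |N(298)| = 2.
N(536) = {566, 687}, |N(536)| = 2.
N(683) = {129, 899}, |N(683)| = 2.
N(693) = {685, 242}, |N(693)| = 2.
deg(v) = 2 for all v (|V|=45); connected 2-regular on 45 ⇒ C_{45}.
The 23 distinct eigenvalues: [2.0, 1.981, 1.923, 1.827, 1.696, 1.532, 1.338, 1.118, 0.877, 0.618, 0.347, 0.07, -0.209, -0.484, -0.749, -1.0, -1.231, -1.439, -1.618, -1.766, -1.879, -1.956, -1.995].
Lovász: ϑ = −45(-2*cos(pi/45))/(2+-(-1)*2*cos(pi/45)) = 45*cos(pi/45)/(cos(pi/45) + 1).
Numerically 22.4725621.
Check 22 ≤ 45*cos(pi/45)/(cos(pi/45) + 1) ≤ 23: both strict.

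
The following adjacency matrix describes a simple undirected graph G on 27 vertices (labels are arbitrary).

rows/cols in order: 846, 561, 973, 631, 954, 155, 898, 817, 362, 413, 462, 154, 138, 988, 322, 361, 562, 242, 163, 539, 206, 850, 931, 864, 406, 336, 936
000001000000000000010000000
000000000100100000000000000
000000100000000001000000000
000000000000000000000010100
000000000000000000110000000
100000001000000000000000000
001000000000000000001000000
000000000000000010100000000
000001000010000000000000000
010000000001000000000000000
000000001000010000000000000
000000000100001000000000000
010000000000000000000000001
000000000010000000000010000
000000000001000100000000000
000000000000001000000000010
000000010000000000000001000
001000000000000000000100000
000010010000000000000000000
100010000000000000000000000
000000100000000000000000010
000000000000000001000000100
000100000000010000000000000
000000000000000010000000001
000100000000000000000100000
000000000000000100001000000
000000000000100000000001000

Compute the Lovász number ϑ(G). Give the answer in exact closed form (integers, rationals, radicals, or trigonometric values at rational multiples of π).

27*cos(pi/27)/(cos(pi/27) + 1)

Vertex 406 has 2 neighbors: 631, 850.
deg(242) = 2; N(242) = {973, 850}.
N(954) = {163, 539}, |N(954)| = 2.
deg(336) = 2; N(336) = {361, 206}.
Regular of degree 2 on 27 vertices: connected 2-regular on 27 ⇒ C_{27}.
spec(A) ≈ [2.0, 1.946, 1.787, 1.532, 1.194, 0.792, 0.347, -0.116, -0.574, -1.0, -1.372, -1.671, -1.879, -1.986] (distinct, 3 d.p.).
λ_max=2, λ_min=-2*cos(pi/27); ϑ = −27·λ_min/(λ_max−λ_min) = 27*cos(pi/27)/(cos(pi/27) + 1).
= 13.45420… (decimal).
Sandwich: α(G)=13 ≤ ϑ(G)=27*cos(pi/27)/(cos(pi/27) + 1) ≤ χ(Ḡ)=14 (both strict).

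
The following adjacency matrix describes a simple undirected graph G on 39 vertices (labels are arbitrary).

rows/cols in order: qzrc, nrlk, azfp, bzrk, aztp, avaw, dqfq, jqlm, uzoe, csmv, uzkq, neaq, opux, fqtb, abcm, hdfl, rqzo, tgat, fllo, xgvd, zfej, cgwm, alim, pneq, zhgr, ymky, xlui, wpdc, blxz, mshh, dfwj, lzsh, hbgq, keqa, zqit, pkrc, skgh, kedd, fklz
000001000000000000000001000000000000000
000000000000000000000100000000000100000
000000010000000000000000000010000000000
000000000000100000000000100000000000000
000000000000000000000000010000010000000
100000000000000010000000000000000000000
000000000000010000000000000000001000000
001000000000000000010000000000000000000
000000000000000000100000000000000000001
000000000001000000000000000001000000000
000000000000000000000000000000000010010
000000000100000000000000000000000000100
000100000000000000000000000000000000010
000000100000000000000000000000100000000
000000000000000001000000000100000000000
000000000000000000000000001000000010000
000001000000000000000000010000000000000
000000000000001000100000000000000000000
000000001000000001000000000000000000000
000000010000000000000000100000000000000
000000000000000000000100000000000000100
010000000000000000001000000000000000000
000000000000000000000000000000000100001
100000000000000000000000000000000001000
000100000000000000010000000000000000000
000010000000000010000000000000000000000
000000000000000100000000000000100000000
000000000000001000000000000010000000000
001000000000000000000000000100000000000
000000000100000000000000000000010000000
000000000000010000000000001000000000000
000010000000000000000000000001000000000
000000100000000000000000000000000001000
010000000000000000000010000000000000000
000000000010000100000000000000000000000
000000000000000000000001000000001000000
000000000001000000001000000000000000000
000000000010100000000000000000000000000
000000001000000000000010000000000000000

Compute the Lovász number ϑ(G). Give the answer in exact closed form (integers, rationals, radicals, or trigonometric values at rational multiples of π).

39*cos(pi/39)/(cos(pi/39) + 1)

deg(bzrk) = 2; N(bzrk) = {opux, zhgr}.
deg(kedd) = 2; N(kedd) = {uzkq, opux}.
N(dfwj) = {fqtb, xlui}, |N(dfwj)| = 2.
deg(xlui) = 2; N(xlui) = {hdfl, dfwj}.
2-regular, N=39; the odd cycle C_{39}.
The 20 distinct eigenvalues: [2.0, 1.9741, 1.8971, 1.7709, 1.5989, 1.3854, 1.1361, 0.8574, 0.5564, 0.2411, -0.0805, -0.4001, -0.7092, -1.0, -1.2649, -1.497, -1.6904, -1.84, -1.9419, -1.9935].
Lovász (edge-transitive): ϑ = −39·(-2*cos(pi/39))/((2)−(-2*cos(pi/39))) = 39*cos(pi/39)/(cos(pi/39) + 1).
Numerically 19.468332410.
α=19, χ(Ḡ)=20; ϑ=39*cos(pi/39)/(cos(pi/39) + 1) lies between (both strict).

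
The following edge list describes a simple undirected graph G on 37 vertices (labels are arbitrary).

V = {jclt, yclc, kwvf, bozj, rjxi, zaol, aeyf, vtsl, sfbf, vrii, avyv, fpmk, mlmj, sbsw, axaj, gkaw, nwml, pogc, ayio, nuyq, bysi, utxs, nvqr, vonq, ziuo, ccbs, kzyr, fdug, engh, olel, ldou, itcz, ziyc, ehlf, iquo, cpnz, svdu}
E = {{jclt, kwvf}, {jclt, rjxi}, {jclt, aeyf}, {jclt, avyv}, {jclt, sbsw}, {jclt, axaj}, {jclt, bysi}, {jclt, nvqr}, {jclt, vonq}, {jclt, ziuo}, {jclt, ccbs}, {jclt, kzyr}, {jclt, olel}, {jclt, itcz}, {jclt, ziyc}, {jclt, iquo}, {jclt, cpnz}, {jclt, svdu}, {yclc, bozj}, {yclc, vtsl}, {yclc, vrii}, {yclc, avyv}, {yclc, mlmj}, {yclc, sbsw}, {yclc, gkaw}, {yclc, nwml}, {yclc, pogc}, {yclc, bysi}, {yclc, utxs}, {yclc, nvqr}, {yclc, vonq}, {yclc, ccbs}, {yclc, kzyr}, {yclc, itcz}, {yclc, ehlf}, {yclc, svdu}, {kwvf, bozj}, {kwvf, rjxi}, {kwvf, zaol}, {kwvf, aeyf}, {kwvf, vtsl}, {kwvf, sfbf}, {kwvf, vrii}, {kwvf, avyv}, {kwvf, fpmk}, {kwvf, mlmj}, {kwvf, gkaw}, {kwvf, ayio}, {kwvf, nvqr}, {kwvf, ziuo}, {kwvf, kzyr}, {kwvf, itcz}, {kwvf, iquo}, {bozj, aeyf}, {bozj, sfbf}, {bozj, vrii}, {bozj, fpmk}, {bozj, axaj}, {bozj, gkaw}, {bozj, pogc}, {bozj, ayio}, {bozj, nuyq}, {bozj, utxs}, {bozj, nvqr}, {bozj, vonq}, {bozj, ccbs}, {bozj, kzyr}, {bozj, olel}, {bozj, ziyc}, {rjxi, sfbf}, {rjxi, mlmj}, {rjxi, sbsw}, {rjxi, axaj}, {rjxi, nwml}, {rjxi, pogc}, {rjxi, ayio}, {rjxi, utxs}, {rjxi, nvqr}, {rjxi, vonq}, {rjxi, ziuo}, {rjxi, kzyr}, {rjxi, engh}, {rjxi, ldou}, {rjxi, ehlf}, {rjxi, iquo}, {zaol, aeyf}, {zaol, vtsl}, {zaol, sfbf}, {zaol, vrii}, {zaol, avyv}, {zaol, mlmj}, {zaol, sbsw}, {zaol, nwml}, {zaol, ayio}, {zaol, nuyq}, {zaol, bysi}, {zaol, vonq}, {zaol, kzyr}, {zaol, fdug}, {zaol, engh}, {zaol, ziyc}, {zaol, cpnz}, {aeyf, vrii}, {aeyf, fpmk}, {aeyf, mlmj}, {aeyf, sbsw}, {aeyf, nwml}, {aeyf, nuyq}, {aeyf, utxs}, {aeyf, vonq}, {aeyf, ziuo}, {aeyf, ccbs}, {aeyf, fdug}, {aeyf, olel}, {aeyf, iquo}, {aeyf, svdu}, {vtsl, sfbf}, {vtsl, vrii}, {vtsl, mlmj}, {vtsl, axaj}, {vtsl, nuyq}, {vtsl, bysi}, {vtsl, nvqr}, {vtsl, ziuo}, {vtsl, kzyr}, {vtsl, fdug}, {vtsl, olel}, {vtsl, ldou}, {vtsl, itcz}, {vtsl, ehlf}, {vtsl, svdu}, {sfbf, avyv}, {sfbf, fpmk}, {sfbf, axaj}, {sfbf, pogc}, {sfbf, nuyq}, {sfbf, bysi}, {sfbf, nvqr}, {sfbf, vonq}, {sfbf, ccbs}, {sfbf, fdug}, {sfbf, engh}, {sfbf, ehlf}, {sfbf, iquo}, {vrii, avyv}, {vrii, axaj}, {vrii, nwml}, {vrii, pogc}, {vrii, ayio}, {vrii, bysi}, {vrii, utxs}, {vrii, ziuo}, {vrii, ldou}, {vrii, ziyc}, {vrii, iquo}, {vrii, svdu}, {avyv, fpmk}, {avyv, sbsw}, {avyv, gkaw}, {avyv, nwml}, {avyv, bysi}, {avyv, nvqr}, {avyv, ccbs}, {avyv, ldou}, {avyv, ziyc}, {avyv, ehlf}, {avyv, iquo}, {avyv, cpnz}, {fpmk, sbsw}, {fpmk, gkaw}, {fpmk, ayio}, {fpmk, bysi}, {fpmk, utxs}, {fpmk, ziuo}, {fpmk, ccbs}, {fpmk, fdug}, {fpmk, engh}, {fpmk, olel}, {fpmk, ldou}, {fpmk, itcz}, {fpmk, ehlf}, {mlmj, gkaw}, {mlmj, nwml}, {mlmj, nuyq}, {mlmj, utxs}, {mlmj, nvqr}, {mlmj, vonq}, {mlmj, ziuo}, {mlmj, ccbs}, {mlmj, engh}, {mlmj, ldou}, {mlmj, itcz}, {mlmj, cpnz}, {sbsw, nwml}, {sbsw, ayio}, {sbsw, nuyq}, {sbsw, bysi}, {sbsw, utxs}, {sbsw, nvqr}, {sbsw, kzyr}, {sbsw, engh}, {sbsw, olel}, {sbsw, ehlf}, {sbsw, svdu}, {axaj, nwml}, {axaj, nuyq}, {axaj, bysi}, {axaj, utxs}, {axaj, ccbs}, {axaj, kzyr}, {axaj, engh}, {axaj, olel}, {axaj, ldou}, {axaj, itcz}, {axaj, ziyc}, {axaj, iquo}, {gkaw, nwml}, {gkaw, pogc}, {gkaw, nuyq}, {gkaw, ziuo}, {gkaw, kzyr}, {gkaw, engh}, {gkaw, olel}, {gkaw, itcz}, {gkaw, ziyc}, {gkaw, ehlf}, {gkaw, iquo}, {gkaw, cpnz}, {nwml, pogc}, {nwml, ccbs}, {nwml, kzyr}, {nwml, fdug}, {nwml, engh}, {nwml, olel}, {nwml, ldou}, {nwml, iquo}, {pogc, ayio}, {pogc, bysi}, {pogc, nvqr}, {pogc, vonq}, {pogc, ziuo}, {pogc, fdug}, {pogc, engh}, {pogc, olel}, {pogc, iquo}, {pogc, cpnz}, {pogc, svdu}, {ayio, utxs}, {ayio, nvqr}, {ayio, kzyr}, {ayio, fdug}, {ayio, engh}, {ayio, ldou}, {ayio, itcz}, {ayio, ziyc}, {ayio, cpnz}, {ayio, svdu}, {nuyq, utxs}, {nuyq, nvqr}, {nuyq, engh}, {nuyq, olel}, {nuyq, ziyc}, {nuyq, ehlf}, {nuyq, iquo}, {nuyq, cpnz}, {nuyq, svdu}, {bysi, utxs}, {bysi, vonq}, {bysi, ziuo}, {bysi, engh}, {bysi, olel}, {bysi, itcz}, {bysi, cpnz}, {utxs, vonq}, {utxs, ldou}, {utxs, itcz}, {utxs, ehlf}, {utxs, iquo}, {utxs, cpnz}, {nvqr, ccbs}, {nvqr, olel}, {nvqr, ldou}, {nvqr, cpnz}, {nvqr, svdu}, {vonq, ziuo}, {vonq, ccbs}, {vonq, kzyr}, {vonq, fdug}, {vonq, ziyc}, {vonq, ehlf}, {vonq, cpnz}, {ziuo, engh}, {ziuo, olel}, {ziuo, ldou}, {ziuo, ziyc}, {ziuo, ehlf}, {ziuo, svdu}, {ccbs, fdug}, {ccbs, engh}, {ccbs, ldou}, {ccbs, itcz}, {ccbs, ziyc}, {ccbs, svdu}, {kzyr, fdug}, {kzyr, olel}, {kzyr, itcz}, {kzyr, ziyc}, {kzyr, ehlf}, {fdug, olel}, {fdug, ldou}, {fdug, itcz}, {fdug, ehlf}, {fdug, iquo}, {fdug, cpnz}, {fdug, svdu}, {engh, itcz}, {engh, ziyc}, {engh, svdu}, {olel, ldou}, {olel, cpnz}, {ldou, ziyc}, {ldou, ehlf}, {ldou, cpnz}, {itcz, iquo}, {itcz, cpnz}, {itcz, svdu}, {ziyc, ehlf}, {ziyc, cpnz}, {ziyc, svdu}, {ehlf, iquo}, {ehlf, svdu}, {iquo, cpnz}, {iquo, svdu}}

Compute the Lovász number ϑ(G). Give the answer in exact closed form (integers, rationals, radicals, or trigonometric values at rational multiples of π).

deg(sfbf) = 18; N(sfbf) = {kwvf, bozj, rjxi, zaol, vtsl, avyv, fpmk, axaj, pogc, nuyq, bysi, nvqr, vonq, ccbs, fdug, engh, ehlf, iquo}.
Vertex fdug has 18 neighbors: zaol, aeyf, vtsl, sfbf, fpmk, nwml, pogc, ayio, vonq, ccbs, kzyr, olel, ldou, itcz, ehlf, iquo, cpnz, svdu.
deg(bozj) = 18; N(bozj) = {yclc, kwvf, aeyf, sfbf, vrii, fpmk, axaj, gkaw, pogc, ayio, nuyq, utxs, nvqr, vonq, ccbs, kzyr, olel, ziyc}.
Vertex rjxi has 18 neighbors: jclt, kwvf, sfbf, mlmj, sbsw, axaj, nwml, pogc, ayio, utxs, nvqr, vonq, ziuo, kzyr, engh, ldou, ehlf, iquo.
G on 37 vertices is 18-regular; strongly regular (37,18,8,9).
The 3 distinct eigenvalues: [18.0, 2.541, -3.541].
λ_max=18, λ_min=-sqrt(37)/2 - 1/2; ϑ = −37·λ_min/(λ_max−λ_min) = sqrt(37).
= 6.082763… (decimal).

sqrt(37)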